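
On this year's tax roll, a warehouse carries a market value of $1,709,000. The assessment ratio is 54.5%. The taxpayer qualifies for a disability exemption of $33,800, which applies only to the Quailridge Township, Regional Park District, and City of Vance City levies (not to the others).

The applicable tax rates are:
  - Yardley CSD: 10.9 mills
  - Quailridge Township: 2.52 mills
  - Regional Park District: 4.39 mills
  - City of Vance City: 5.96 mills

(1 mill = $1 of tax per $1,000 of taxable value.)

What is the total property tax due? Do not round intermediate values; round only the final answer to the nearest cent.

$21,704.49

Assessed value = $1,709,000 × 0.545 = $931,405
Yardley CSD: $931,405 × 0.0109 = $10,152.3145
Quailridge Township: ($931,405 − $33,800) × 0.00252 = $897,605 × 0.00252 = $2,261.9646
Regional Park District: ($931,405 − $33,800) × 0.00439 = $897,605 × 0.00439 = $3,940.48595
City of Vance City: ($931,405 − $33,800) × 0.00596 = $897,605 × 0.00596 = $5,349.7258
Total = $21,704.49085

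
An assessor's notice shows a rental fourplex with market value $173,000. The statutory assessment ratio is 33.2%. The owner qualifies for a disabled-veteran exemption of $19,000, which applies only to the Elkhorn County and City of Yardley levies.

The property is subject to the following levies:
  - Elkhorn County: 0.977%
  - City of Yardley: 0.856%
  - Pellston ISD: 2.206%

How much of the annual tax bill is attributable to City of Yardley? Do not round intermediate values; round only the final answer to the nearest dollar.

Assessed value = $173,000 × 0.332 = $57,436
City of Yardley taxable value = $57,436 − $19,000 = $38,436
City of Yardley levy = $38,436 × 0.00856 = $329.01216

$329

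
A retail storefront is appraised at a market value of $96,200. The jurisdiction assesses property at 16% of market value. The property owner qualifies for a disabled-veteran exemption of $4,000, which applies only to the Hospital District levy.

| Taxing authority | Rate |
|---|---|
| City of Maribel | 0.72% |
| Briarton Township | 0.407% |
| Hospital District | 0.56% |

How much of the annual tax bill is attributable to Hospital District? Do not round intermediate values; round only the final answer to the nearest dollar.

$64

Assessed value = $96,200 × 0.16 = $15,392
Hospital District taxable value = $15,392 − $4,000 = $11,392
Hospital District levy = $11,392 × 0.0056 = $63.7952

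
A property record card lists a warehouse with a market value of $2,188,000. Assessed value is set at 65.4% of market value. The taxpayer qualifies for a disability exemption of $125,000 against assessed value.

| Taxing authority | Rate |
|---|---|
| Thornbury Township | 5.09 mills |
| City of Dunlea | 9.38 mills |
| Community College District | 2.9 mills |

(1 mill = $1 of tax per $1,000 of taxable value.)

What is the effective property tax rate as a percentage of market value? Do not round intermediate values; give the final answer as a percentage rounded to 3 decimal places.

1.037%

Assessed value = $2,188,000 × 0.654 = $1,430,952
Taxable value = $1,430,952 − $125,000 = $1,305,952
Thornbury Township: $1,305,952 × 0.00509 = $6,647.29568
City of Dunlea: $1,305,952 × 0.00938 = $12,249.82976
Community College District: $1,305,952 × 0.0029 = $3,787.2608
Total tax = $22,684.38624
Effective rate = $22,684.38624 ÷ $2,188,000 = 1.037% of market value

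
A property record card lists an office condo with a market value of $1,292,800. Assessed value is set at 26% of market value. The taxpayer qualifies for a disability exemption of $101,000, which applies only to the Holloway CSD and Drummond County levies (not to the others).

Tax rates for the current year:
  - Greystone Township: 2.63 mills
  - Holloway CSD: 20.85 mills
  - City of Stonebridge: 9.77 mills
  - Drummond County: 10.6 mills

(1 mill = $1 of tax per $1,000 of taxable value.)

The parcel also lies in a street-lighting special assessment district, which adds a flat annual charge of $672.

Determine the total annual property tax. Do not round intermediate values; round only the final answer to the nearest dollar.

$12,235

Assessed value = $1,292,800 × 0.26 = $336,128
Greystone Township: $336,128 × 0.00263 = $884.01664
Holloway CSD: ($336,128 − $101,000) × 0.02085 = $235,128 × 0.02085 = $4,902.4188
City of Stonebridge: $336,128 × 0.00977 = $3,283.97056
Drummond County: ($336,128 − $101,000) × 0.0106 = $235,128 × 0.0106 = $2,492.3568
Levies subtotal = $11,562.7628
Total = $11,562.7628 + $672 = $12,234.7628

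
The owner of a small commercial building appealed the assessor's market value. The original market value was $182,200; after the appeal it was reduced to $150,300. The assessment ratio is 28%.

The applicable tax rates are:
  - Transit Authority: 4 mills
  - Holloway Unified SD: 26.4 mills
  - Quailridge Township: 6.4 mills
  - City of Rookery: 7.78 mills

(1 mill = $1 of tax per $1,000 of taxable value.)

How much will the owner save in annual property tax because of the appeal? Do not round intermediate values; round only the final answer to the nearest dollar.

Old assessed value = $182,200 × 0.28 = $51,016
New assessed value = $150,300 × 0.28 = $42,084
Combined rate = 0.004 + 0.0264 + 0.0064 + 0.00778 = 0.04458
Old tax = $51,016 × 0.04458 = $2,274.29328
New tax = $42,084 × 0.04458 = $1,876.10472
Reduction = $2,274.29328 − $1,876.10472 = $398.18856

$398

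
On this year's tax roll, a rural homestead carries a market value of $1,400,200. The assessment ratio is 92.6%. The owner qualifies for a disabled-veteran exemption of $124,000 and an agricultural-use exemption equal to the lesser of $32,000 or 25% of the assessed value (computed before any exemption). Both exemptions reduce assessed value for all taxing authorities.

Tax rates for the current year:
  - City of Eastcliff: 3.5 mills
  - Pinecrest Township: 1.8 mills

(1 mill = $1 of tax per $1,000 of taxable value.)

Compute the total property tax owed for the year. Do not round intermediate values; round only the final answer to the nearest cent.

Assessed value = $1,400,200 × 0.926 = $1,296,585.2
Agricultural-use exemption = min($32,000, 25% × $1,296,585.2) = min($32,000, $324,146.3) = $32,000 (dollar cap binds)
Taxable value = $1,296,585.2 − $124,000 − $32,000 = $1,140,585.2
City of Eastcliff: $1,140,585.2 × 0.0035 = $3,992.0482
Pinecrest Township: $1,140,585.2 × 0.0018 = $2,053.05336
Total = $6,045.10156

$6,045.10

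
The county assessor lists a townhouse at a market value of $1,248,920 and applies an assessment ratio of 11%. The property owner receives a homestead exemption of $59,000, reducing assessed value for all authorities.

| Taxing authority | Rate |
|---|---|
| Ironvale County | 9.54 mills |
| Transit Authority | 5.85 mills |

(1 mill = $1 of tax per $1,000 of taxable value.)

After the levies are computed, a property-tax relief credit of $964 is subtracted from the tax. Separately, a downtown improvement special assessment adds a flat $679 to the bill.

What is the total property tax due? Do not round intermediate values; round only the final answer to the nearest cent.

Assessed value = $1,248,920 × 0.11 = $137,381.2
Taxable value = $137,381.2 − $59,000 = $78,381.2
Ironvale County: $78,381.2 × 0.00954 = $747.756648
Transit Authority: $78,381.2 × 0.00585 = $458.53002
Levies subtotal = $1,206.286668
After credit = $1,206.286668 − $964 = $242.286668
Total = $242.286668 + $679 = $921.286668

$921.29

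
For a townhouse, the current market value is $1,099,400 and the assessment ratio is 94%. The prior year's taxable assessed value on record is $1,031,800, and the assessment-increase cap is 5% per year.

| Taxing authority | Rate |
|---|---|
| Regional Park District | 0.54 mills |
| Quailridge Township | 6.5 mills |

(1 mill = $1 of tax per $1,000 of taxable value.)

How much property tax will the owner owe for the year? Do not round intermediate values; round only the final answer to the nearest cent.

$7,275.39

Uncapped assessed value = $1,099,400 × 0.94 = $1,033,436
Cap limit = $1,031,800 × 1.05 = $1,083,390
Taxable assessed value = min($1,033,436, $1,083,390) = $1,033,436 (cap does not bind)
Regional Park District: $1,033,436 × 0.00054 = $558.05544
Quailridge Township: $1,033,436 × 0.0065 = $6,717.334
Total = $7,275.38944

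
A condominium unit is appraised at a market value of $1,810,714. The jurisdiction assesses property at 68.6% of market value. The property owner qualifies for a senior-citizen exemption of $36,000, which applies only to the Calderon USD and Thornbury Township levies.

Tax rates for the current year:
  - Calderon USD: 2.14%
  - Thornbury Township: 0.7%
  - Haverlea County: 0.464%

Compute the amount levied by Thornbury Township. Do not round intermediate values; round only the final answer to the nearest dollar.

$8,443

Assessed value = $1,810,714 × 0.686 = $1,242,149.804
Thornbury Township taxable value = $1,242,149.804 − $36,000 = $1,206,149.804
Thornbury Township levy = $1,206,149.804 × 0.007 = $8,443.048628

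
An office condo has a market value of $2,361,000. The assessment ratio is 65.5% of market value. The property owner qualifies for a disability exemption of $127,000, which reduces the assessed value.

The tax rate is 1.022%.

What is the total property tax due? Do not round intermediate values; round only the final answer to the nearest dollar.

Assessed value = $2,361,000 × 0.655 = $1,546,455
Taxable value = $1,546,455 − $127,000 = $1,419,455
Tax = $1,419,455 × 0.01022 = $14,506.8301

$14,507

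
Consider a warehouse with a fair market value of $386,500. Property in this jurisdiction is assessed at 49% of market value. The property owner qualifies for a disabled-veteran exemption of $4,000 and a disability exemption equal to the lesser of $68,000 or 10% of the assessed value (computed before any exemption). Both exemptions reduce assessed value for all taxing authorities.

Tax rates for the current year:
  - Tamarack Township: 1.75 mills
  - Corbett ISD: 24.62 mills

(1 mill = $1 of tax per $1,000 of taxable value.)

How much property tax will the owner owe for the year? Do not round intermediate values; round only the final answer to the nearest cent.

Assessed value = $386,500 × 0.49 = $189,385
Disability exemption = min($68,000, 10% × $189,385) = min($68,000, $18,938.5) = $18,938.5 (percentage binds)
Taxable value = $189,385 − $4,000 − $18,938.5 = $166,446.5
Tamarack Township: $166,446.5 × 0.00175 = $291.281375
Corbett ISD: $166,446.5 × 0.02462 = $4,097.91283
Total = $4,389.194205

$4,389.19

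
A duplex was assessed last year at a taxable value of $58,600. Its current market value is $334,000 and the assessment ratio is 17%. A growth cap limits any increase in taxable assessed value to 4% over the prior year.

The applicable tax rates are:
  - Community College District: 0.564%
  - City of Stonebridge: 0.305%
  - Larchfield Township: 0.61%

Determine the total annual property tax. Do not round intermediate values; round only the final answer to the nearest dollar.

Uncapped assessed value = $334,000 × 0.17 = $56,780
Cap limit = $58,600 × 1.04 = $60,944
Taxable assessed value = min($56,780, $60,944) = $56,780 (cap does not bind)
Community College District: $56,780 × 0.00564 = $320.2392
City of Stonebridge: $56,780 × 0.00305 = $173.179
Larchfield Township: $56,780 × 0.0061 = $346.358
Total = $839.7762

$840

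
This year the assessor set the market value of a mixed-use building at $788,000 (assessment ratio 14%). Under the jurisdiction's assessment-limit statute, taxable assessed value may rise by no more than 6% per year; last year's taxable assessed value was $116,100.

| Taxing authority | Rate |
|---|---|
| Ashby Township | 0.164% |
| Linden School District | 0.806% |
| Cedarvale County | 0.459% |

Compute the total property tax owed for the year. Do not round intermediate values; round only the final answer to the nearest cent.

$1,576.47

Uncapped assessed value = $788,000 × 0.14 = $110,320
Cap limit = $116,100 × 1.06 = $123,066
Taxable assessed value = min($110,320, $123,066) = $110,320 (cap does not bind)
Ashby Township: $110,320 × 0.00164 = $180.9248
Linden School District: $110,320 × 0.00806 = $889.1792
Cedarvale County: $110,320 × 0.00459 = $506.3688
Total = $1,576.4728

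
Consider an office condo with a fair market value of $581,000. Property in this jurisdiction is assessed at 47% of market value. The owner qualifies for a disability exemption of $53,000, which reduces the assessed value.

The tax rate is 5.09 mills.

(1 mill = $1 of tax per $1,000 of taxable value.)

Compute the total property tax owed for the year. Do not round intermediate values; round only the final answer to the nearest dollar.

$1,120

Assessed value = $581,000 × 0.47 = $273,070
Taxable value = $273,070 − $53,000 = $220,070
Tax = $220,070 × 0.00509 = $1,120.1563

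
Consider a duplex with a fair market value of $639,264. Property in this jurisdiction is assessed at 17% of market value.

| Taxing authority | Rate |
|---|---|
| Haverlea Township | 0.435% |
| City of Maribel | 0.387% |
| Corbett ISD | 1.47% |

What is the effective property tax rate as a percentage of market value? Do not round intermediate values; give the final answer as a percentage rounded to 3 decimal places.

Assessed value = $639,264 × 0.17 = $108,674.88
Haverlea Township: $108,674.88 × 0.00435 = $472.735728
City of Maribel: $108,674.88 × 0.00387 = $420.5717856
Corbett ISD: $108,674.88 × 0.0147 = $1,597.520736
Total tax = $2,490.8282496
Effective rate = $2,490.8282496 ÷ $639,264 = 0.390% of market value

0.390%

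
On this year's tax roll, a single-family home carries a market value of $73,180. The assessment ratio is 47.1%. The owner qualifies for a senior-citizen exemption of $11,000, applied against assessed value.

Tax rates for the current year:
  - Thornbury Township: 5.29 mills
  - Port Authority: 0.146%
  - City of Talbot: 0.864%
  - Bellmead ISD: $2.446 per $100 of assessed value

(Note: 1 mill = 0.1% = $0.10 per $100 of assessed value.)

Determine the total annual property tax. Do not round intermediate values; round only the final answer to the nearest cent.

Assessed value = $73,180 × 0.471 = $34,467.78
Taxable value = $34,467.78 − $11,000 = $23,467.78
Thornbury Township: $23,467.78 × 0.00529 = $124.1445562
Port Authority: $23,467.78 × 0.00146 = $34.2629588
City of Talbot: $23,467.78 × 0.00864 = $202.7616192
Bellmead ISD: $23,467.78 × 0.02446 = $574.0218988
Total = $935.191033

$935.19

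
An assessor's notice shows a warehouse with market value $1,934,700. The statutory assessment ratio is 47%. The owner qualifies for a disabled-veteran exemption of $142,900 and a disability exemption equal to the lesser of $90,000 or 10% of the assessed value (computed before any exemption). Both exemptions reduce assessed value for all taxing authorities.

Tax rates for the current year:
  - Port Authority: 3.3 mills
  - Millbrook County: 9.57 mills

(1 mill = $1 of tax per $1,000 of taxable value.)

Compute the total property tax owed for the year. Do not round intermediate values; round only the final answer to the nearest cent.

$8,705.38

Assessed value = $1,934,700 × 0.47 = $909,309
Disability exemption = min($90,000, 10% × $909,309) = min($90,000, $90,930.9) = $90,000 (dollar cap binds)
Taxable value = $909,309 − $142,900 − $90,000 = $676,409
Port Authority: $676,409 × 0.0033 = $2,232.1497
Millbrook County: $676,409 × 0.00957 = $6,473.23413
Total = $8,705.38383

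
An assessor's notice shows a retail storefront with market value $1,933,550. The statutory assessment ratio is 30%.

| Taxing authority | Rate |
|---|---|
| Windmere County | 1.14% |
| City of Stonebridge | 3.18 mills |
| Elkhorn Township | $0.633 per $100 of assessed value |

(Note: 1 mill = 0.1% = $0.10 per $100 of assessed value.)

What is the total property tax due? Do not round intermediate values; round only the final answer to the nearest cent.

Assessed value = $1,933,550 × 0.3 = $580,065
Windmere County: $580,065 × 0.0114 = $6,612.741
City of Stonebridge: $580,065 × 0.00318 = $1,844.6067
Elkhorn Township: $580,065 × 0.00633 = $3,671.81145
Total = $12,129.15915

$12,129.16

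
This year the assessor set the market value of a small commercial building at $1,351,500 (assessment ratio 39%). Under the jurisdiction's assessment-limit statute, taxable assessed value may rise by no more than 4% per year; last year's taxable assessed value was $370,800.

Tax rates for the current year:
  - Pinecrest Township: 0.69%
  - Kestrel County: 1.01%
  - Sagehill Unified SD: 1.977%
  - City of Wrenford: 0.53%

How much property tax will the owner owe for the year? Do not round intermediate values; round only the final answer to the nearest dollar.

$16,224

Uncapped assessed value = $1,351,500 × 0.39 = $527,085
Cap limit = $370,800 × 1.04 = $385,632
Taxable assessed value = min($527,085, $385,632) = $385,632 (cap binds)
Pinecrest Township: $385,632 × 0.0069 = $2,660.8608
Kestrel County: $385,632 × 0.0101 = $3,894.8832
Sagehill Unified SD: $385,632 × 0.01977 = $7,623.94464
City of Wrenford: $385,632 × 0.0053 = $2,043.8496
Total = $16,223.53824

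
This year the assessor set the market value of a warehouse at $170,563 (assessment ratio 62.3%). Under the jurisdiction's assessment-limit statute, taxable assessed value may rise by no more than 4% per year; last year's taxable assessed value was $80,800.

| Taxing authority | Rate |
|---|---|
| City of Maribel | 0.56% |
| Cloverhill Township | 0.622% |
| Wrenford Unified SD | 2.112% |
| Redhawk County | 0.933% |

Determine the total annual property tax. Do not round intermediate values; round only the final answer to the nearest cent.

Uncapped assessed value = $170,563 × 0.623 = $106,260.749
Cap limit = $80,800 × 1.04 = $84,032
Taxable assessed value = min($106,260.749, $84,032) = $84,032 (cap binds)
City of Maribel: $84,032 × 0.0056 = $470.5792
Cloverhill Township: $84,032 × 0.00622 = $522.67904
Wrenford Unified SD: $84,032 × 0.02112 = $1,774.75584
Redhawk County: $84,032 × 0.00933 = $784.01856
Total = $3,552.03264

$3,552.03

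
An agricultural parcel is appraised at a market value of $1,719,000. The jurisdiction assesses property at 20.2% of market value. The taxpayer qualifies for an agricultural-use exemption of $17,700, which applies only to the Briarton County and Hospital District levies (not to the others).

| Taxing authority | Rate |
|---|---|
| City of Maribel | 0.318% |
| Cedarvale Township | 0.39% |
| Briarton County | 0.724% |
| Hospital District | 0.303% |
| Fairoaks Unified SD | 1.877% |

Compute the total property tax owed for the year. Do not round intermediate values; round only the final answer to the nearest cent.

Assessed value = $1,719,000 × 0.202 = $347,238
City of Maribel: $347,238 × 0.00318 = $1,104.21684
Cedarvale Township: $347,238 × 0.0039 = $1,354.2282
Briarton County: ($347,238 − $17,700) × 0.00724 = $329,538 × 0.00724 = $2,385.85512
Hospital District: ($347,238 − $17,700) × 0.00303 = $329,538 × 0.00303 = $998.50014
Fairoaks Unified SD: $347,238 × 0.01877 = $6,517.65726
Total = $12,360.45756

$12,360.46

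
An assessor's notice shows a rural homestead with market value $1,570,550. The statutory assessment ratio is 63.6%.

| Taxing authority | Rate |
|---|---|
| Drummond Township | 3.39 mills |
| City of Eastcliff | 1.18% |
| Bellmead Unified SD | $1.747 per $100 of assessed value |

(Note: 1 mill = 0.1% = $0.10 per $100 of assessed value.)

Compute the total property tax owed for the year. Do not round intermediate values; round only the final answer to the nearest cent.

Assessed value = $1,570,550 × 0.636 = $998,869.8
Drummond Township: $998,869.8 × 0.00339 = $3,386.168622
City of Eastcliff: $998,869.8 × 0.0118 = $11,786.66364
Bellmead Unified SD: $998,869.8 × 0.01747 = $17,450.255406
Total = $32,623.087668

$32,623.09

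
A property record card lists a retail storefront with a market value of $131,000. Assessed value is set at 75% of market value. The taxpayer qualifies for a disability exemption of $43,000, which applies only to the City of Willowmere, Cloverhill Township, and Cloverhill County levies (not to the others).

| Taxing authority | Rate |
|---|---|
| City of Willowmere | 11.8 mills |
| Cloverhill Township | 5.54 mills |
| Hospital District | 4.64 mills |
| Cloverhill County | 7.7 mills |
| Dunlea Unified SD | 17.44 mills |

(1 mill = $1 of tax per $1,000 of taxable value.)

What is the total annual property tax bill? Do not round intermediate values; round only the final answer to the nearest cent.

$3,552.82

Assessed value = $131,000 × 0.75 = $98,250
City of Willowmere: ($98,250 − $43,000) × 0.0118 = $55,250 × 0.0118 = $651.95
Cloverhill Township: ($98,250 − $43,000) × 0.00554 = $55,250 × 0.00554 = $306.085
Hospital District: $98,250 × 0.00464 = $455.88
Cloverhill County: ($98,250 − $43,000) × 0.0077 = $55,250 × 0.0077 = $425.425
Dunlea Unified SD: $98,250 × 0.01744 = $1,713.48
Total = $3,552.82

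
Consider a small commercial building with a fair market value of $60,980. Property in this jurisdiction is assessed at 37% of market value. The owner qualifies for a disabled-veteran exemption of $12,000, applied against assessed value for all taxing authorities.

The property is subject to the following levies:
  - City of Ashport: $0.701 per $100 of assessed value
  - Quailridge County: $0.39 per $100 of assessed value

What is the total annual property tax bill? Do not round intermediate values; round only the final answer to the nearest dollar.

Assessed value = $60,980 × 0.37 = $22,562.6
Taxable value = $22,562.6 − $12,000 = $10,562.6
City of Ashport: $10,562.6 × 0.00701 = $74.043826
Quailridge County: $10,562.6 × 0.0039 = $41.19414
Total = $74.043826 + $41.19414 = $115.237966

$115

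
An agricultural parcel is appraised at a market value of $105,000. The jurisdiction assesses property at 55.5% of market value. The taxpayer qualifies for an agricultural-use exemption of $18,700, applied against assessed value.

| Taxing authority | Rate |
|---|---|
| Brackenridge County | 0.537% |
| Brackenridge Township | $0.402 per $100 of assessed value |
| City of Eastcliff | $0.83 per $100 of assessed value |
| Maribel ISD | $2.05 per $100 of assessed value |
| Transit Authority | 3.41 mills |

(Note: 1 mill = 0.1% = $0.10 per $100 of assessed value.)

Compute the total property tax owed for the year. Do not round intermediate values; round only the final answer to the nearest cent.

Assessed value = $105,000 × 0.555 = $58,275
Taxable value = $58,275 − $18,700 = $39,575
Brackenridge County: $39,575 × 0.00537 = $212.51775
Brackenridge Township: $39,575 × 0.00402 = $159.0915
City of Eastcliff: $39,575 × 0.0083 = $328.4725
Maribel ISD: $39,575 × 0.0205 = $811.2875
Transit Authority: $39,575 × 0.00341 = $134.95075
Total = $1,646.32

$1,646.32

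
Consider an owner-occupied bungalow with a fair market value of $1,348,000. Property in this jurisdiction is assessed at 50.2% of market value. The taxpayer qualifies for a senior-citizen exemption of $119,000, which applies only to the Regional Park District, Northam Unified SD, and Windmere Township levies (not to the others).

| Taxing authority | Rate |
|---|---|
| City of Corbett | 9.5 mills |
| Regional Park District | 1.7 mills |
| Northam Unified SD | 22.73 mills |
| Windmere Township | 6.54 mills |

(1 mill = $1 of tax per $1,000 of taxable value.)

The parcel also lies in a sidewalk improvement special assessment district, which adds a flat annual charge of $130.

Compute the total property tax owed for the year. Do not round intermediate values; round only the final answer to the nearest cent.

$23,830.46

Assessed value = $1,348,000 × 0.502 = $676,696
City of Corbett: $676,696 × 0.0095 = $6,428.612
Regional Park District: ($676,696 − $119,000) × 0.0017 = $557,696 × 0.0017 = $948.0832
Northam Unified SD: ($676,696 − $119,000) × 0.02273 = $557,696 × 0.02273 = $12,676.43008
Windmere Township: ($676,696 − $119,000) × 0.00654 = $557,696 × 0.00654 = $3,647.33184
Levies subtotal = $23,700.45712
Total = $23,700.45712 + $130 = $23,830.45712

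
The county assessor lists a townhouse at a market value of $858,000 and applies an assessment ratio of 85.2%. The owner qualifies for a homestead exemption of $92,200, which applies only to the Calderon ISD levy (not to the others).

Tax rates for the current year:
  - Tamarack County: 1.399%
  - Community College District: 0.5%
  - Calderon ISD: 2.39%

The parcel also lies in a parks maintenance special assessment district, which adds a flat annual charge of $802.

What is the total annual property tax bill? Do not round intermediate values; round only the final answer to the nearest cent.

Assessed value = $858,000 × 0.852 = $731,016
Tamarack County: $731,016 × 0.01399 = $10,226.91384
Community College District: $731,016 × 0.005 = $3,655.08
Calderon ISD: ($731,016 − $92,200) × 0.0239 = $638,816 × 0.0239 = $15,267.7024
Levies subtotal = $29,149.69624
Total = $29,149.69624 + $802 = $29,951.69624

$29,951.70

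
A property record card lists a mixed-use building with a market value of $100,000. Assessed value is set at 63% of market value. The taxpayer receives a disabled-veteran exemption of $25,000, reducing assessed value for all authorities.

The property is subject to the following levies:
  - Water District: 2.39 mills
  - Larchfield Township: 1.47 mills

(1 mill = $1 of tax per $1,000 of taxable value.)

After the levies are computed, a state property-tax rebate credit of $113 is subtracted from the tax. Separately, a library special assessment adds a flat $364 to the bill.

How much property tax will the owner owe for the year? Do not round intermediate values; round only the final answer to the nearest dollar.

$398

Assessed value = $100,000 × 0.63 = $63,000
Taxable value = $63,000 − $25,000 = $38,000
Water District: $38,000 × 0.00239 = $90.82
Larchfield Township: $38,000 × 0.00147 = $55.86
Levies subtotal = $146.68
After credit = $146.68 − $113 = $33.68
Total = $33.68 + $364 = $397.68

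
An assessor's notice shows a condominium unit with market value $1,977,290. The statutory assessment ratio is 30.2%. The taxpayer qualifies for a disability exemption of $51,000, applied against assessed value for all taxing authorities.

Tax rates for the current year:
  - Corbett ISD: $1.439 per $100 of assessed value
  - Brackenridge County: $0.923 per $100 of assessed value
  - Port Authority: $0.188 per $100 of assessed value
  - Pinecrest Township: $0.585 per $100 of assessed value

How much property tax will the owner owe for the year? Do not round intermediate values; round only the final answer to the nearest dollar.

Assessed value = $1,977,290 × 0.302 = $597,141.58
Taxable value = $597,141.58 − $51,000 = $546,141.58
Corbett ISD: $546,141.58 × 0.01439 = $7,858.9773362
Brackenridge County: $546,141.58 × 0.00923 = $5,040.8867834
Port Authority: $546,141.58 × 0.00188 = $1,026.7461704
Pinecrest Township: $546,141.58 × 0.00585 = $3,194.928243
Total = $7,858.9773362 + $5,040.8867834 + $1,026.7461704 + $3,194.928243 = $17,121.538533

$17,122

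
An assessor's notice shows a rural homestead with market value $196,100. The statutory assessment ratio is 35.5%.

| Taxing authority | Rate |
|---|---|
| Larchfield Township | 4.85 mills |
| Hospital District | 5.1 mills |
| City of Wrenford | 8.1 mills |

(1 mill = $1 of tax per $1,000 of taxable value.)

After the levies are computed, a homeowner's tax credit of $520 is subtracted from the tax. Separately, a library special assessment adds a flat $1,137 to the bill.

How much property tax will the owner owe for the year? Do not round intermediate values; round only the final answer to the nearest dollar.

Assessed value = $196,100 × 0.355 = $69,615.5
Larchfield Township: $69,615.5 × 0.00485 = $337.635175
Hospital District: $69,615.5 × 0.0051 = $355.03905
City of Wrenford: $69,615.5 × 0.0081 = $563.88555
Levies subtotal = $1,256.559775
After credit = $1,256.559775 − $520 = $736.559775
Total = $736.559775 + $1,137 = $1,873.559775

$1,874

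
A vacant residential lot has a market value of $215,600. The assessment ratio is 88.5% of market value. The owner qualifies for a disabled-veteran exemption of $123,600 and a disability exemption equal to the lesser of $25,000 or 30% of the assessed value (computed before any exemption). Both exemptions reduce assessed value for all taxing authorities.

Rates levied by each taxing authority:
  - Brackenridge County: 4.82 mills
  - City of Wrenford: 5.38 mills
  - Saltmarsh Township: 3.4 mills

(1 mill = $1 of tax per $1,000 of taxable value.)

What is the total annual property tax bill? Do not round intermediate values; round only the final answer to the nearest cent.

$574.00

Assessed value = $215,600 × 0.885 = $190,806
Disability exemption = min($25,000, 30% × $190,806) = min($25,000, $57,241.8) = $25,000 (dollar cap binds)
Taxable value = $190,806 − $123,600 − $25,000 = $42,206
Brackenridge County: $42,206 × 0.00482 = $203.43292
City of Wrenford: $42,206 × 0.00538 = $227.06828
Saltmarsh Township: $42,206 × 0.0034 = $143.5004
Total = $574.0016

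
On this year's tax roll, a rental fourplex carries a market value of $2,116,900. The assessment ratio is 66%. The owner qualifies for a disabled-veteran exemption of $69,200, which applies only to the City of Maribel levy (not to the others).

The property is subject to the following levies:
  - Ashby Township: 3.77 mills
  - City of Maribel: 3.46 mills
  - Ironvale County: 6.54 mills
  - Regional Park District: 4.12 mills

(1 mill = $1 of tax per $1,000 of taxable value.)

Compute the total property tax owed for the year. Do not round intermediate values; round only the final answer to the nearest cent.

$24,755.65

Assessed value = $2,116,900 × 0.66 = $1,397,154
Ashby Township: $1,397,154 × 0.00377 = $5,267.27058
City of Maribel: ($1,397,154 − $69,200) × 0.00346 = $1,327,954 × 0.00346 = $4,594.72084
Ironvale County: $1,397,154 × 0.00654 = $9,137.38716
Regional Park District: $1,397,154 × 0.00412 = $5,756.27448
Total = $24,755.65306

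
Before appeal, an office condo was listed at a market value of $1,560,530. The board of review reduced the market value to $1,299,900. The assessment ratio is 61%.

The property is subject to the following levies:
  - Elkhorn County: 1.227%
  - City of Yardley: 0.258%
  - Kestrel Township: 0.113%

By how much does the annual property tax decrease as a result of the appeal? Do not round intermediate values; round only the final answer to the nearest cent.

$2,540.57

Old assessed value = $1,560,530 × 0.61 = $951,923.3
New assessed value = $1,299,900 × 0.61 = $792,939
Combined rate = 0.01227 + 0.00258 + 0.00113 = 0.01598
Old tax = $951,923.3 × 0.01598 = $15,211.734334
New tax = $792,939 × 0.01598 = $12,671.16522
Reduction = $15,211.734334 − $12,671.16522 = $2,540.569114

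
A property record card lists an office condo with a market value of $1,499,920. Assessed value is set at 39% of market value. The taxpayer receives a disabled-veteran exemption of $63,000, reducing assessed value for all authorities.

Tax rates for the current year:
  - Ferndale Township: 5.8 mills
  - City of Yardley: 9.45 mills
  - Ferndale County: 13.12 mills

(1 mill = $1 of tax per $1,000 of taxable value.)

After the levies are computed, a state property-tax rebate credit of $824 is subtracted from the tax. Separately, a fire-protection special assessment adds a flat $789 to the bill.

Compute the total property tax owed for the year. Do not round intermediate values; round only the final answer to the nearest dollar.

$14,773

Assessed value = $1,499,920 × 0.39 = $584,968.8
Taxable value = $584,968.8 − $63,000 = $521,968.8
Ferndale Township: $521,968.8 × 0.0058 = $3,027.41904
City of Yardley: $521,968.8 × 0.00945 = $4,932.60516
Ferndale County: $521,968.8 × 0.01312 = $6,848.230656
Levies subtotal = $14,808.254856
After credit = $14,808.254856 − $824 = $13,984.254856
Total = $13,984.254856 + $789 = $14,773.254856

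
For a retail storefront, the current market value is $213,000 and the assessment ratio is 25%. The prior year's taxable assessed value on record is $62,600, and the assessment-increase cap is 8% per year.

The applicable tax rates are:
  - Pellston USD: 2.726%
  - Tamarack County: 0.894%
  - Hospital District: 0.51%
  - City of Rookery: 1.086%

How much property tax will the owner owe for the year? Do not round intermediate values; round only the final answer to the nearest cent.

$2,777.52

Uncapped assessed value = $213,000 × 0.25 = $53,250
Cap limit = $62,600 × 1.08 = $67,608
Taxable assessed value = min($53,250, $67,608) = $53,250 (cap does not bind)
Pellston USD: $53,250 × 0.02726 = $1,451.595
Tamarack County: $53,250 × 0.00894 = $476.055
Hospital District: $53,250 × 0.0051 = $271.575
City of Rookery: $53,250 × 0.01086 = $578.295
Total = $2,777.52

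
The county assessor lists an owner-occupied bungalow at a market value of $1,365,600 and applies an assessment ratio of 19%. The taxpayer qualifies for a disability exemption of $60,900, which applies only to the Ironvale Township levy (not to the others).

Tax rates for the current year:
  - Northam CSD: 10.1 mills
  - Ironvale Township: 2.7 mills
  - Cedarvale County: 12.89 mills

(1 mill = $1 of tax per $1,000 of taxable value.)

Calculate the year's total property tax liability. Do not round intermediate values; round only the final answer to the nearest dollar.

Assessed value = $1,365,600 × 0.19 = $259,464
Northam CSD: $259,464 × 0.0101 = $2,620.5864
Ironvale Township: ($259,464 − $60,900) × 0.0027 = $198,564 × 0.0027 = $536.1228
Cedarvale County: $259,464 × 0.01289 = $3,344.49096
Total = $6,501.20016

$6,501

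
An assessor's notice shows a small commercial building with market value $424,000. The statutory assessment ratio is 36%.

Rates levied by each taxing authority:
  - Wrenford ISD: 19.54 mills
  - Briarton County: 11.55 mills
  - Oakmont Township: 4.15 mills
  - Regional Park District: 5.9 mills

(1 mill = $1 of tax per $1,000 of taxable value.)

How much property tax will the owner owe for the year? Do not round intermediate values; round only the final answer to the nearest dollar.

Assessed value = $424,000 × 0.36 = $152,640
Wrenford ISD: $152,640 × 0.01954 = $2,982.5856
Briarton County: $152,640 × 0.01155 = $1,762.992
Oakmont Township: $152,640 × 0.00415 = $633.456
Regional Park District: $152,640 × 0.0059 = $900.576
Total = $2,982.5856 + $1,762.992 + $633.456 + $900.576 = $6,279.6096

$6,280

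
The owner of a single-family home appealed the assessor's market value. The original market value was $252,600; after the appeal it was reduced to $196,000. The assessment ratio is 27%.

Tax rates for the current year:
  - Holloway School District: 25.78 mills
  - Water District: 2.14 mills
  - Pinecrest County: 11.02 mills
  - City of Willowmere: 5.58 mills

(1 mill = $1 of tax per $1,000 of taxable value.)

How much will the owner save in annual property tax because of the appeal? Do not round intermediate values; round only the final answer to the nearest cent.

Old assessed value = $252,600 × 0.27 = $68,202
New assessed value = $196,000 × 0.27 = $52,920
Combined rate = 0.02578 + 0.00214 + 0.01102 + 0.00558 = 0.04452
Old tax = $68,202 × 0.04452 = $3,036.35304
New tax = $52,920 × 0.04452 = $2,355.9984
Reduction = $3,036.35304 − $2,355.9984 = $680.35464

$680.35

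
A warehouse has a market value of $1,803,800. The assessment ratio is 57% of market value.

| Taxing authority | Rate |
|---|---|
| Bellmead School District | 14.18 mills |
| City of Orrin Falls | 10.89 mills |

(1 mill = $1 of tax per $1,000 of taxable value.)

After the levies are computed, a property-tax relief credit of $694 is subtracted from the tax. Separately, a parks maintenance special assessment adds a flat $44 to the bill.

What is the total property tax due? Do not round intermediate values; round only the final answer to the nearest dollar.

$25,126

Assessed value = $1,803,800 × 0.57 = $1,028,166
Bellmead School District: $1,028,166 × 0.01418 = $14,579.39388
City of Orrin Falls: $1,028,166 × 0.01089 = $11,196.72774
Levies subtotal = $25,776.12162
After credit = $25,776.12162 − $694 = $25,082.12162
Total = $25,082.12162 + $44 = $25,126.12162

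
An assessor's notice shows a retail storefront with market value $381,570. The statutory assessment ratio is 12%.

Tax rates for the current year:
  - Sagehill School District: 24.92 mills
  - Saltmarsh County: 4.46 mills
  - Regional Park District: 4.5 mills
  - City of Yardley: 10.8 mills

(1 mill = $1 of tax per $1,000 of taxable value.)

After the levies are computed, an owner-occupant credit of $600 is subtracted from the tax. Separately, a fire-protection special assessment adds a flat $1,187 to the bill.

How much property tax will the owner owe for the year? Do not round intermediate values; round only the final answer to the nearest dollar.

Assessed value = $381,570 × 0.12 = $45,788.4
Sagehill School District: $45,788.4 × 0.02492 = $1,141.046928
Saltmarsh County: $45,788.4 × 0.00446 = $204.216264
Regional Park District: $45,788.4 × 0.0045 = $206.0478
City of Yardley: $45,788.4 × 0.0108 = $494.51472
Levies subtotal = $2,045.825712
After credit = $2,045.825712 − $600 = $1,445.825712
Total = $1,445.825712 + $1,187 = $2,632.825712

$2,633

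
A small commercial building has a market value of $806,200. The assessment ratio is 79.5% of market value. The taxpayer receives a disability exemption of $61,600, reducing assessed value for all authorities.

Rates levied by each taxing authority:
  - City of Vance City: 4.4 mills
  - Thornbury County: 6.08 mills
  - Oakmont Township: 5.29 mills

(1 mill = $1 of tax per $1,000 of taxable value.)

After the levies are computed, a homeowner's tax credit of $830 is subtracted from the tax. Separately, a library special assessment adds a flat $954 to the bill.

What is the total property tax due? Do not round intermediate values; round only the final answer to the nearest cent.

$9,260.02

Assessed value = $806,200 × 0.795 = $640,929
Taxable value = $640,929 − $61,600 = $579,329
City of Vance City: $579,329 × 0.0044 = $2,549.0476
Thornbury County: $579,329 × 0.00608 = $3,522.32032
Oakmont Township: $579,329 × 0.00529 = $3,064.65041
Levies subtotal = $9,136.01833
After credit = $9,136.01833 − $830 = $8,306.01833
Total = $8,306.01833 + $954 = $9,260.01833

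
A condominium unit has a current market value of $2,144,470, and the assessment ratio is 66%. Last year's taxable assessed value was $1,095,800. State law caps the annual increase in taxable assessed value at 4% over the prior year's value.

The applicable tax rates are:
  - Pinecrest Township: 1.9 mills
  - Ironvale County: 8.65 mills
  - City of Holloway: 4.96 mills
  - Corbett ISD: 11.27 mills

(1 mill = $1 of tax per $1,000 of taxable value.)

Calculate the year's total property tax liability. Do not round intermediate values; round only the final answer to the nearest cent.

Uncapped assessed value = $2,144,470 × 0.66 = $1,415,350.2
Cap limit = $1,095,800 × 1.04 = $1,139,632
Taxable assessed value = min($1,415,350.2, $1,139,632) = $1,139,632 (cap binds)
Pinecrest Township: $1,139,632 × 0.0019 = $2,165.3008
Ironvale County: $1,139,632 × 0.00865 = $9,857.8168
City of Holloway: $1,139,632 × 0.00496 = $5,652.57472
Corbett ISD: $1,139,632 × 0.01127 = $12,843.65264
Total = $30,519.34496

$30,519.34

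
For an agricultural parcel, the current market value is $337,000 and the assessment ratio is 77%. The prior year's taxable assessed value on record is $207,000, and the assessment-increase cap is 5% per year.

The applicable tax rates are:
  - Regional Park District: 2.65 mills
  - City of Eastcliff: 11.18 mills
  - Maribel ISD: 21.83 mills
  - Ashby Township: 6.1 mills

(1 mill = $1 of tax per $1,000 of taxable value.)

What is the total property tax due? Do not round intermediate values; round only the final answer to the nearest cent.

$9,076.54

Uncapped assessed value = $337,000 × 0.77 = $259,490
Cap limit = $207,000 × 1.05 = $217,350
Taxable assessed value = min($259,490, $217,350) = $217,350 (cap binds)
Regional Park District: $217,350 × 0.00265 = $575.9775
City of Eastcliff: $217,350 × 0.01118 = $2,429.973
Maribel ISD: $217,350 × 0.02183 = $4,744.7505
Ashby Township: $217,350 × 0.0061 = $1,325.835
Total = $9,076.536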